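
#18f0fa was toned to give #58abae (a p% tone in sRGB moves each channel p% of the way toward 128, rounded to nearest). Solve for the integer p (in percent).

#18f0fa is rgb(24, 240, 250); #58abae is rgb(88, 171, 174).
On the B channel (widest range): 174 ≈ 250 + (p/100)(128 − 250), so p ≈ 100×(174 − 250)/(128 − 250) = -7600/-122 = 62.30.
p = 62 reproduces all three channels after rounding.

62%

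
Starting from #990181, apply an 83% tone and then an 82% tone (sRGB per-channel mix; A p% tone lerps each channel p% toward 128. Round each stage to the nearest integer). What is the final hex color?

#817C80

#990181 is rgb(153, 1, 129).
Per channel, c → c + 0.83(128 − c):
  R: 153 + 0.83×(128−153) = 153 − 20.75 = 132.25 → 132
  G: 1 + 105.41 = 106.41 → 106
  B: 129 − 0.83 = 128.17 → 128
After the tone: rgb(132, 106, 128) = #846A80.
Per channel, c → c + 0.82(128 − c):
  R: 132 + 0.82×(128−132) = 132 − 3.28 = 128.72 → 129
  G: 106 + 0.82×(128−106) = 106 + 18.04 = 124.04 → 124
  B: 128 + 0 = 128 → 128
rgb(129, 124, 128) = #817C80.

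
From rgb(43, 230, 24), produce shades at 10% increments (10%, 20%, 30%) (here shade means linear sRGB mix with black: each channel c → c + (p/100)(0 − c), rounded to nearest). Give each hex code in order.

10%: (43 − 4.3 = 38.7→39, 230 − 23 = 207→207, 24 − 2.4 = 21.6→22) → #27CF16
20%: (43 − 8.6 = 34.4→34, 230 − 46 = 184→184, 24 − 4.8 = 19.2→19) → #22B813
30%: (43 − 12.9 = 30.1→30, 230 − 69 = 161→161, 24 − 7.2 = 16.8→17) → #1EA111

#27CF16, #22B813, #1EA111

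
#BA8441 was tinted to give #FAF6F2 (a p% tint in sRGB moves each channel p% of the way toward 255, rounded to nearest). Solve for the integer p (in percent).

93%

#BA8441 is rgb(186, 132, 65); #FAF6F2 is rgb(250, 246, 242).
On the B channel (widest range): 242 ≈ 65 + (p/100)(255 − 65), so p ≈ 100×(242 − 65)/(255 − 65) = 17700/190 = 93.16.
p = 93 reproduces all three channels after rounding.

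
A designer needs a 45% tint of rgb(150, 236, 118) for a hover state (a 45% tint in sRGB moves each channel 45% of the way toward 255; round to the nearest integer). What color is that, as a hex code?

#C5F5B4

Per channel, c → c + 0.45(255 − c):
  R: 150 + 47.25 = 197.25 → 197
  G: 236 + 0.45×(255−236) = 236 + 8.55 = 244.55 → 245
  B: 118 + 0.45×(255−118) = 118 + 61.65 = 179.65 → 180
rgb(197, 245, 180) = #C5F5B4.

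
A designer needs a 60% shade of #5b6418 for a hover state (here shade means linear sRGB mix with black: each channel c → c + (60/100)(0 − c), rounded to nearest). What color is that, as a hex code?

#24280a

#5b6418 is rgb(91, 100, 24).
A 60% shade moves each channel 60% toward 0:
  R: 91 + 0.6×(0−91) = 91 − 54.6 = 36.4 → 36
  G: 100 + 0.6×(0−100) = 100 − 60 = 40 → 40
  B: 24 − 14.4 = 9.6 → 10
rgb(36, 40, 10) = #24280a.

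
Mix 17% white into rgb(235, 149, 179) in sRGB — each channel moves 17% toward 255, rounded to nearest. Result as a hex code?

#eea7c0

Per channel, c → c + 0.17(255 − c):
  R: 235 + 0.17×(255−235) = 235 + 3.4 = 238.4 → 238
  G: 149 + 18.02 = 167.02 → 167
  B: 179 + 0.17×(255−179) = 179 + 12.92 = 191.92 → 192
rgb(238, 167, 192) = #eea7c0.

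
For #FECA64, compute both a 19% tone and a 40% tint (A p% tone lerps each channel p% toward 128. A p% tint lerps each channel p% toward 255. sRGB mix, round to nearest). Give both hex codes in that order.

#E6BC69, #FEDFA2

#FECA64 is rgb(254, 202, 100).
19% tone:
  R: 254 + 0.19×(128−254) = 254 − 23.94 = 230.06 → 230
  G: 202 + 0.19×(128−202) = 202 − 14.06 = 187.94 → 188
  B: 100 + 5.32 = 105.32 → 105
  → #E6BC69
40% tint:
  R: 254 + 0.4×(255−254) = 254 + 0.4 = 254.4 → 254
  G: 202 + 0.4×(255−202) = 202 + 21.2 = 223.2 → 223
  B: 100 + 0.4×(255−100) = 100 + 62 = 162 → 162
  → #FEDFA2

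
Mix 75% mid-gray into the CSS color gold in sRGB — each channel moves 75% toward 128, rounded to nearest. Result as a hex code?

CSS gold is rgb(255, 215, 0).
A 75% tone moves each channel 75% toward 128:
  R: 255 + 0.75×(128−255) = 255 − 95.25 = 159.75 → 160
  G: 215 − 65.25 = 149.75 → 150
  B: 0 + 0.75×(128−0) = 0 + 96 = 96 → 96
rgb(160, 150, 96) = #A09660.

#A09660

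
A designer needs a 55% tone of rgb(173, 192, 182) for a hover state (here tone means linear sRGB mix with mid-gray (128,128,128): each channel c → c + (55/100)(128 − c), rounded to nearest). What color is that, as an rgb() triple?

rgb(148, 157, 152)

Per channel, c → c + 0.55(128 − c):
  R: 173 − 24.75 = 148.25 → 148
  G: 192 + 0.55×(128−192) = 192 − 35.2 = 156.8 → 157
  B: 182 − 29.7 = 152.3 → 152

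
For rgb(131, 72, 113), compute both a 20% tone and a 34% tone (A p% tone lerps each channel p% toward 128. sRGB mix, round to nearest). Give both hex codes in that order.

#825374, #825B76

20% tone:
  R: 131 − 0.6 = 130.4 → 130
  G: 72 + 11.2 = 83.2 → 83
  B: 113 + 3 = 116 → 116
  → #825374
34% tone:
  R: 131 + 0.34×(128−131) = 131 − 1.02 = 129.98 → 130
  G: 72 + 0.34×(128−72) = 72 + 19.04 = 91.04 → 91
  B: 113 + 0.34×(128−113) = 113 + 5.1 = 118.1 → 118
  → #825B76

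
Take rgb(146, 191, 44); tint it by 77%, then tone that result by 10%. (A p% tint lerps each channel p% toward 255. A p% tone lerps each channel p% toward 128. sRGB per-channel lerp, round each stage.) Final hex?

#dce5c6

Lerp each channel 77% toward 255:
  R: 146 + 0.77×(255−146) = 146 + 83.93 = 229.93 → 230
  G: 191 + 49.28 = 240.28 → 240
  B: 44 + 162.47 = 206.47 → 206
After the tint: rgb(230, 240, 206) = #e6f0ce.
A 10% tone moves each channel 10% toward 128:
  R: 230 + 0.1×(128−230) = 230 − 10.2 = 219.8 → 220
  G: 240 − 11.2 = 228.8 → 229
  B: 206 + 0.1×(128−206) = 206 − 7.8 = 198.2 → 198
rgb(220, 229, 198) = #dce5c6.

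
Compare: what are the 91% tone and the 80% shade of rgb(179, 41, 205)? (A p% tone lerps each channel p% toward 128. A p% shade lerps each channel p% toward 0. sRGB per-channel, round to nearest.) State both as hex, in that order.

91% tone:
  R: 179 − 46.41 = 132.59 → 133
  G: 41 + 79.17 = 120.17 → 120
  B: 205 − 70.07 = 134.93 → 135
  → #857887
80% shade:
  R: 179 + 0.8×(0−179) = 179 − 143.2 = 35.8 → 36
  G: 41 − 32.8 = 8.2 → 8
  B: 205 + 0.8×(0−205) = 205 − 164 = 41 → 41
  → #240829

#857887, #240829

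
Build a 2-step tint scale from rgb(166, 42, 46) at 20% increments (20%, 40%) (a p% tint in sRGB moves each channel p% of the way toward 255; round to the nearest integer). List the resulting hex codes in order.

20%: (166 + 17.8 = 183.8→184, 42 + 42.6 = 84.6→85, 46 + 41.8 = 87.8→88) → #b85558
40%: (166 + 35.6 = 201.6→202, 42 + 85.2 = 127.2→127, 46 + 83.6 = 129.6→130) → #ca7f82

#b85558, #ca7f82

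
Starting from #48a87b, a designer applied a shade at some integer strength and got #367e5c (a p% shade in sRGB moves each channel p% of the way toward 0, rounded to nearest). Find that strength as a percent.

#48a87b is rgb(72, 168, 123); #367e5c is rgb(54, 126, 92).
On the G channel (widest range): 126 ≈ 168 + (p/100)(0 − 168), so p ≈ 100×(126 − 168)/(0 − 168) = -4200/-168 = 25.00.
p = 25 reproduces all three channels after rounding.

25%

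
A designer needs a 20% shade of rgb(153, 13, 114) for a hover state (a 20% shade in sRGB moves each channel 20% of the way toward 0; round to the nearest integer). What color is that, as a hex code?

#7a0a5b

Per channel, c → c + 0.2(0 − c):
  R: 153 − 30.6 = 122.4 → 122
  G: 13 − 2.6 = 10.4 → 10
  B: 114 + 0.2×(0−114) = 114 − 22.8 = 91.2 → 91
rgb(122, 10, 91) = #7a0a5b.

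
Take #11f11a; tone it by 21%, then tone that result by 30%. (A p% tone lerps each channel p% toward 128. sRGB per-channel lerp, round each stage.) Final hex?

#11f11a is rgb(17, 241, 26).
Per channel, c → c + 0.21(128 − c):
  R: 17 + 0.21×(128−17) = 17 + 23.31 = 40.31 → 40
  G: 241 + 0.21×(128−241) = 241 − 23.73 = 217.27 → 217
  B: 26 + 21.42 = 47.42 → 47
After the tone: rgb(40, 217, 47) = #28d92f.
Per channel, c → c + 0.3(128 − c):
  R: 40 + 0.3×(128−40) = 40 + 26.4 = 66.4 → 66
  G: 217 − 26.7 = 190.3 → 190
  B: 47 + 24.3 = 71.3 → 71
rgb(66, 190, 71) = #42be47.

#42be47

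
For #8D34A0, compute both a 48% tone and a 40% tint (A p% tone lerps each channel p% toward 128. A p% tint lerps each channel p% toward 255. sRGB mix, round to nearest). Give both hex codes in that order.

#8D34A0 is rgb(141, 52, 160).
48% tone:
  R: 141 − 6.24 = 134.76 → 135
  G: 52 + 36.48 = 88.48 → 88
  B: 160 + 0.48×(128−160) = 160 − 15.36 = 144.64 → 145
  → #875891
40% tint:
  R: 141 + 0.4×(255−141) = 141 + 45.6 = 186.6 → 187
  G: 52 + 0.4×(255−52) = 52 + 81.2 = 133.2 → 133
  B: 160 + 0.4×(255−160) = 160 + 38 = 198 → 198
  → #BB85C6

#875891, #BB85C6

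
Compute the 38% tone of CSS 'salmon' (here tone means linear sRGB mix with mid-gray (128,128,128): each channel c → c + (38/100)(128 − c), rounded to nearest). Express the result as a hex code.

#CC8077

CSS salmon is rgb(250, 128, 114).
Per channel, c → c + 0.38(128 − c):
  R: 250 + 0.38×(128−250) = 250 − 46.36 = 203.64 → 204
  G: 128 + 0 = 128 → 128
  B: 114 + 0.38×(128−114) = 114 + 5.32 = 119.32 → 119
rgb(204, 128, 119) = #CC8077.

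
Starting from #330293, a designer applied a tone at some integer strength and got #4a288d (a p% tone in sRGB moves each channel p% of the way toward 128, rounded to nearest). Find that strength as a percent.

30%

#330293 is rgb(51, 2, 147); #4a288d is rgb(74, 40, 141).
On the G channel (widest range): 40 ≈ 2 + (p/100)(128 − 2), so p ≈ 100×(40 − 2)/(128 − 2) = 3800/126 = 30.16.
p = 30 reproduces all three channels after rounding.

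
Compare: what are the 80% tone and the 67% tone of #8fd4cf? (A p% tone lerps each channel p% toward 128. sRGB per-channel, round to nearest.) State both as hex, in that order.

#8fd4cf is rgb(143, 212, 207).
80% tone:
  R: 143 + 0.8×(128−143) = 143 − 12 = 131 → 131
  G: 212 + 0.8×(128−212) = 212 − 67.2 = 144.8 → 145
  B: 207 + 0.8×(128−207) = 207 − 63.2 = 143.8 → 144
  → #839190
67% tone:
  R: 143 + 0.67×(128−143) = 143 − 10.05 = 132.95 → 133
  G: 212 + 0.67×(128−212) = 212 − 56.28 = 155.72 → 156
  B: 207 − 52.93 = 154.07 → 154
  → #859c9a

#839190, #859c9a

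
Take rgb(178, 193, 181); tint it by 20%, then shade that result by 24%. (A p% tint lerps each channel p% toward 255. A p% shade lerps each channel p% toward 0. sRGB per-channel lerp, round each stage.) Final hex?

#939C95

Lerp each channel 20% toward 255:
  R: 178 + 15.4 = 193.4 → 193
  G: 193 + 0.2×(255−193) = 193 + 12.4 = 205.4 → 205
  B: 181 + 0.2×(255−181) = 181 + 14.8 = 195.8 → 196
After the tint: rgb(193, 205, 196) = #C1CDC4.
Per channel, c → c + 0.24(0 − c):
  R: 193 + 0.24×(0−193) = 193 − 46.32 = 146.68 → 147
  G: 205 − 49.2 = 155.8 → 156
  B: 196 + 0.24×(0−196) = 196 − 47.04 = 148.96 → 149
rgb(147, 156, 149) = #939C95.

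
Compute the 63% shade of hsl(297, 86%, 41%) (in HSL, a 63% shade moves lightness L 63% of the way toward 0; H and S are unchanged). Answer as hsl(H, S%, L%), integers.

hsl(297, 86%, 15%)

L moves 63% from 41 toward 0: 41 − 25.83 = 15.17 → 15.
H and S are unchanged.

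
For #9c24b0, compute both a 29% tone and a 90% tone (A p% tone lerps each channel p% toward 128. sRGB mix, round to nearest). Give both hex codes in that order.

#9c24b0 is rgb(156, 36, 176).
29% tone:
  R: 156 − 8.12 = 147.88 → 148
  G: 36 + 0.29×(128−36) = 36 + 26.68 = 62.68 → 63
  B: 176 + 0.29×(128−176) = 176 − 13.92 = 162.08 → 162
  → #943fa2
90% tone:
  R: 156 − 25.2 = 130.8 → 131
  G: 36 + 82.8 = 118.8 → 119
  B: 176 + 0.9×(128−176) = 176 − 43.2 = 132.8 → 133
  → #837785

#943fa2, #837785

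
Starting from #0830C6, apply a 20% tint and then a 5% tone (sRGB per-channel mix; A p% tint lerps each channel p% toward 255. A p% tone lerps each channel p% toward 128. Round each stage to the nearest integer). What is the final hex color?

#0830C6 is rgb(8, 48, 198).
Lerp each channel 20% toward 255:
  R: 8 + 49.4 = 57.4 → 57
  G: 48 + 0.2×(255−48) = 48 + 41.4 = 89.4 → 89
  B: 198 + 0.2×(255−198) = 198 + 11.4 = 209.4 → 209
After the tint: rgb(57, 89, 209) = #3959D1.
Lerp each channel 5% toward 128:
  R: 57 + 3.55 = 60.55 → 61
  G: 89 + 1.95 = 90.95 → 91
  B: 209 − 4.05 = 204.95 → 205
rgb(61, 91, 205) = #3D5BCD.

#3D5BCD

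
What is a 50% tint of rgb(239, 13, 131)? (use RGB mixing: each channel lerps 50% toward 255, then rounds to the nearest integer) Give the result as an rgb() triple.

rgb(247, 134, 193)

Per channel, c → c + 0.5(255 − c):
  R: 239 + 8 = 247 → 247
  G: 13 + 0.5×(255−13) = 13 + 121 = 134 → 134
  B: 131 + 0.5×(255−131) = 131 + 62 = 193 → 193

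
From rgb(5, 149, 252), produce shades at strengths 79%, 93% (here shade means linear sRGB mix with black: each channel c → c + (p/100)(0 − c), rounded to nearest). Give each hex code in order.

#011F35, #000A12

79%: (5 − 3.95 = 1.05→1, 149 − 117.71 = 31.29→31, 252 − 199.08 = 52.92→53) → #011F35
93%: (5 − 4.65 = 0.35→0, 149 − 138.57 = 10.43→10, 252 − 234.36 = 17.64→18) → #000A12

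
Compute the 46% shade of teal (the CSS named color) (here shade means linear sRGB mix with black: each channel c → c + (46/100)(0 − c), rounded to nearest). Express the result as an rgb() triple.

CSS teal is rgb(0, 128, 128).
Per channel, c → c + 0.46(0 − c):
  R: 0 + 0.46×(0−0) = 0 + 0 = 0 → 0
  G: 128 − 58.88 = 69.12 → 69
  B: 128 − 58.88 = 69.12 → 69

rgb(0, 69, 69)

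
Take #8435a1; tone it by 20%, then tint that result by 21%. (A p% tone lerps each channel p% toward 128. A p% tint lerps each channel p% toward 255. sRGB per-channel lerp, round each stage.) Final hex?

#9d6baf

#8435a1 is rgb(132, 53, 161).
Per channel, c → c + 0.2(128 − c):
  R: 132 + 0.2×(128−132) = 132 − 0.8 = 131.2 → 131
  G: 53 + 15 = 68 → 68
  B: 161 − 6.6 = 154.4 → 154
After the tone: rgb(131, 68, 154) = #83449a.
Lerp each channel 21% toward 255:
  R: 131 + 26.04 = 157.04 → 157
  G: 68 + 0.21×(255−68) = 68 + 39.27 = 107.27 → 107
  B: 154 + 0.21×(255−154) = 154 + 21.21 = 175.21 → 175
rgb(157, 107, 175) = #9d6baf.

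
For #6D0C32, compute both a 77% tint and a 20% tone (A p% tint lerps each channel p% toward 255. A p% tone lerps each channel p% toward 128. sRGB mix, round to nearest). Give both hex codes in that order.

#6D0C32 is rgb(109, 12, 50).
77% tint:
  R: 109 + 0.77×(255−109) = 109 + 112.42 = 221.42 → 221
  G: 12 + 187.11 = 199.11 → 199
  B: 50 + 0.77×(255−50) = 50 + 157.85 = 207.85 → 208
  → #DDC7D0
20% tone:
  R: 109 + 0.2×(128−109) = 109 + 3.8 = 112.8 → 113
  G: 12 + 23.2 = 35.2 → 35
  B: 50 + 0.2×(128−50) = 50 + 15.6 = 65.6 → 66
  → #712342

#DDC7D0, #712342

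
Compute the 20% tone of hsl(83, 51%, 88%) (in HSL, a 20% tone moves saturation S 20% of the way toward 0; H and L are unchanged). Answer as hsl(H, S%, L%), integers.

S moves 20% from 51 toward 0: 51 − 10.2 = 40.8 → 41.
H and L are unchanged.

hsl(83, 41%, 88%)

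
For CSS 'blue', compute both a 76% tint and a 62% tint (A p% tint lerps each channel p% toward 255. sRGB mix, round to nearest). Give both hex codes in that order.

CSS blue is rgb(0, 0, 255).
76% tint:
  R: 0 + 0.76×(255−0) = 0 + 193.8 = 193.8 → 194
  G: 0 + 193.8 = 193.8 → 194
  B: 255 + 0.76×(255−255) = 255 + 0 = 255 → 255
  → #C2C2FF
62% tint:
  R: 0 + 0.62×(255−0) = 0 + 158.1 = 158.1 → 158
  G: 0 + 158.1 = 158.1 → 158
  B: 255 + 0.62×(255−255) = 255 + 0 = 255 → 255
  → #9E9EFF

#C2C2FF, #9E9EFF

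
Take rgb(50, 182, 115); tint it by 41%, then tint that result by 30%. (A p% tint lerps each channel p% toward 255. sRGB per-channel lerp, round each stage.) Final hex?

Lerp each channel 41% toward 255:
  R: 50 + 0.41×(255−50) = 50 + 84.05 = 134.05 → 134
  G: 182 + 29.93 = 211.93 → 212
  B: 115 + 0.41×(255−115) = 115 + 57.4 = 172.4 → 172
After the tint: rgb(134, 212, 172) = #86D4AC.
A 30% tint moves each channel 30% toward 255:
  R: 134 + 36.3 = 170.3 → 170
  G: 212 + 0.3×(255−212) = 212 + 12.9 = 224.9 → 225
  B: 172 + 24.9 = 196.9 → 197
rgb(170, 225, 197) = #AAE1C5.

#AAE1C5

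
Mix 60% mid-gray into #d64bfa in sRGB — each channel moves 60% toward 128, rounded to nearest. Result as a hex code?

#a26bb1

#d64bfa is rgb(214, 75, 250).
A 60% tone moves each channel 60% toward 128:
  R: 214 + 0.6×(128−214) = 214 − 51.6 = 162.4 → 162
  G: 75 + 0.6×(128−75) = 75 + 31.8 = 106.8 → 107
  B: 250 − 73.2 = 176.8 → 177
rgb(162, 107, 177) = #a26bb1.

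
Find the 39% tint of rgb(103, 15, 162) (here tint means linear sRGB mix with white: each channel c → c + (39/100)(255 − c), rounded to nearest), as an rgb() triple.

rgb(162, 109, 198)

Lerp each channel 39% toward 255:
  R: 103 + 0.39×(255−103) = 103 + 59.28 = 162.28 → 162
  G: 15 + 0.39×(255−15) = 15 + 93.6 = 108.6 → 109
  B: 162 + 36.27 = 198.27 → 198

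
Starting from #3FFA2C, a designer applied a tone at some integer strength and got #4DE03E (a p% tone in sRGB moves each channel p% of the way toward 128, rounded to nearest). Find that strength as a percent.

#3FFA2C is rgb(63, 250, 44); #4DE03E is rgb(77, 224, 62).
On the G channel (widest range): 224 ≈ 250 + (p/100)(128 − 250), so p ≈ 100×(224 − 250)/(128 − 250) = -2600/-122 = 21.31.
p = 21 reproduces all three channels after rounding.

21%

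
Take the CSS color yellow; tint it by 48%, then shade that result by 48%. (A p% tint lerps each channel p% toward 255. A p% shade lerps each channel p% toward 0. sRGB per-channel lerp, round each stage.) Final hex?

CSS yellow is rgb(255, 255, 0).
Lerp each channel 48% toward 255:
  R: 255 + 0 = 255 → 255
  G: 255 + 0.48×(255−255) = 255 + 0 = 255 → 255
  B: 0 + 0.48×(255−0) = 0 + 122.4 = 122.4 → 122
After the tint: rgb(255, 255, 122) = #ffff7a.
Lerp each channel 48% toward 0:
  R: 255 + 0.48×(0−255) = 255 − 122.4 = 132.6 → 133
  G: 255 + 0.48×(0−255) = 255 − 122.4 = 132.6 → 133
  B: 122 + 0.48×(0−122) = 122 − 58.56 = 63.44 → 63
rgb(133, 133, 63) = #85853f.

#85853f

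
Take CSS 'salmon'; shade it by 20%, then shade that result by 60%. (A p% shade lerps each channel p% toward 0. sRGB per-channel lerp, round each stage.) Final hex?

#502924

CSS salmon is rgb(250, 128, 114).
A 20% shade moves each channel 20% toward 0:
  R: 250 + 0.2×(0−250) = 250 − 50 = 200 → 200
  G: 128 + 0.2×(0−128) = 128 − 25.6 = 102.4 → 102
  B: 114 − 22.8 = 91.2 → 91
After the shade: rgb(200, 102, 91) = #c8665b.
A 60% shade moves each channel 60% toward 0:
  R: 200 + 0.6×(0−200) = 200 − 120 = 80 → 80
  G: 102 + 0.6×(0−102) = 102 − 61.2 = 40.8 → 41
  B: 91 + 0.6×(0−91) = 91 − 54.6 = 36.4 → 36
rgb(80, 41, 36) = #502924.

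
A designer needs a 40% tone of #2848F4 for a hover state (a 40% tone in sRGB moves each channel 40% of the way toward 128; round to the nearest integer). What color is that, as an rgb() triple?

rgb(75, 94, 198)

#2848F4 is rgb(40, 72, 244).
Per channel, c → c + 0.4(128 − c):
  R: 40 + 35.2 = 75.2 → 75
  G: 72 + 22.4 = 94.4 → 94
  B: 244 + 0.4×(128−244) = 244 − 46.4 = 197.6 → 198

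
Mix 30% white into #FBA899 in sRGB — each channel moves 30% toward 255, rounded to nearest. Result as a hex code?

#FCC2B8

#FBA899 is rgb(251, 168, 153).
Per channel, c → c + 0.3(255 − c):
  R: 251 + 0.3×(255−251) = 251 + 1.2 = 252.2 → 252
  G: 168 + 0.3×(255−168) = 168 + 26.1 = 194.1 → 194
  B: 153 + 30.6 = 183.6 → 184
rgb(252, 194, 184) = #FCC2B8.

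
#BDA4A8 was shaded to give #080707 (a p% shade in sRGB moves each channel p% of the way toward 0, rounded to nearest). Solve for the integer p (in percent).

96%

#BDA4A8 is rgb(189, 164, 168); #080707 is rgb(8, 7, 7).
On the R channel (widest range): 8 ≈ 189 + (p/100)(0 − 189), so p ≈ 100×(8 − 189)/(0 − 189) = -18100/-189 = 95.77.
p = 96 reproduces all three channels after rounding.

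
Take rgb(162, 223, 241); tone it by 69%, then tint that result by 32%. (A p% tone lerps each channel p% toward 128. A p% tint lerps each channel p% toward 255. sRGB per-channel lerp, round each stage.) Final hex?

#B0BCC0

A 69% tone moves each channel 69% toward 128:
  R: 162 + 0.69×(128−162) = 162 − 23.46 = 138.54 → 139
  G: 223 + 0.69×(128−223) = 223 − 65.55 = 157.45 → 157
  B: 241 − 77.97 = 163.03 → 163
After the tone: rgb(139, 157, 163) = #8B9DA3.
Per channel, c → c + 0.32(255 − c):
  R: 139 + 37.12 = 176.12 → 176
  G: 157 + 0.32×(255−157) = 157 + 31.36 = 188.36 → 188
  B: 163 + 0.32×(255−163) = 163 + 29.44 = 192.44 → 192
rgb(176, 188, 192) = #B0BCC0.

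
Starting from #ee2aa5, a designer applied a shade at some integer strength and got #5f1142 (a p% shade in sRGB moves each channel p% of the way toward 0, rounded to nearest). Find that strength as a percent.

#ee2aa5 is rgb(238, 42, 165); #5f1142 is rgb(95, 17, 66).
On the R channel (widest range): 95 ≈ 238 + (p/100)(0 − 238), so p ≈ 100×(95 − 238)/(0 − 238) = -14300/-238 = 60.08.
p = 60 reproduces all three channels after rounding.

60%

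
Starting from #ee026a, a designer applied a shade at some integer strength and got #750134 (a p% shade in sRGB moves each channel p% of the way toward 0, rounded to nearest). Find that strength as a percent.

51%

#ee026a is rgb(238, 2, 106); #750134 is rgb(117, 1, 52).
On the R channel (widest range): 117 ≈ 238 + (p/100)(0 − 238), so p ≈ 100×(117 − 238)/(0 − 238) = -12100/-238 = 50.84.
p = 51 reproduces all three channels after rounding.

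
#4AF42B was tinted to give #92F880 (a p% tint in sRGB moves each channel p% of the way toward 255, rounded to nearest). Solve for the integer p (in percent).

#4AF42B is rgb(74, 244, 43); #92F880 is rgb(146, 248, 128).
On the B channel (widest range): 128 ≈ 43 + (p/100)(255 − 43), so p ≈ 100×(128 − 43)/(255 − 43) = 8500/212 = 40.09.
p = 40 reproduces all three channels after rounding.

40%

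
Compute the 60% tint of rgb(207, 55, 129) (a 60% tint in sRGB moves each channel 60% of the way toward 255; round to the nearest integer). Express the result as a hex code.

A 60% tint moves each channel 60% toward 255:
  R: 207 + 28.8 = 235.8 → 236
  G: 55 + 0.6×(255−55) = 55 + 120 = 175 → 175
  B: 129 + 0.6×(255−129) = 129 + 75.6 = 204.6 → 205
rgb(236, 175, 205) = #ECAFCD.

#ECAFCD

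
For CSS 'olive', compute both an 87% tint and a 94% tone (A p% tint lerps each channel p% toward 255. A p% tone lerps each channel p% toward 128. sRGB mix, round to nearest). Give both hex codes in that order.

#EEEEDE, #808078

CSS olive is rgb(128, 128, 0).
87% tint:
  R: 128 + 110.49 = 238.49 → 238
  G: 128 + 110.49 = 238.49 → 238
  B: 0 + 221.85 = 221.85 → 222
  → #EEEEDE
94% tone:
  R: 128 + 0.94×(128−128) = 128 + 0 = 128 → 128
  G: 128 + 0.94×(128−128) = 128 + 0 = 128 → 128
  B: 0 + 0.94×(128−0) = 0 + 120.32 = 120.32 → 120
  → #808078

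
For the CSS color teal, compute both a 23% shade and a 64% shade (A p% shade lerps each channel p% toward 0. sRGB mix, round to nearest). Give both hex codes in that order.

#006363, #002E2E

CSS teal is rgb(0, 128, 128).
23% shade:
  R: 0 + 0.23×(0−0) = 0 + 0 = 0 → 0
  G: 128 − 29.44 = 98.56 → 99
  B: 128 − 29.44 = 98.56 → 99
  → #006363
64% shade:
  R: 0 + 0.64×(0−0) = 0 + 0 = 0 → 0
  G: 128 + 0.64×(0−128) = 128 − 81.92 = 46.08 → 46
  B: 128 − 81.92 = 46.08 → 46
  → #002E2E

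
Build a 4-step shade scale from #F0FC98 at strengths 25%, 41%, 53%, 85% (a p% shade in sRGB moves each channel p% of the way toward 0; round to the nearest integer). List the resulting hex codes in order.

#F0FC98 is rgb(240, 252, 152).
25%: (240 − 60 = 180→180, 252 − 63 = 189→189, 152 − 38 = 114→114) → #B4BD72
41%: (240 − 98.4 = 141.6→142, 252 − 103.32 = 148.68→149, 152 − 62.32 = 89.68→90) → #8E955A
53%: (240 − 127.2 = 112.8→113, 252 − 133.56 = 118.44→118, 152 − 80.56 = 71.44→71) → #717647
85%: (240 − 204 = 36→36, 252 − 214.2 = 37.8→38, 152 − 129.2 = 22.8→23) → #242617

#B4BD72, #8E955A, #717647, #242617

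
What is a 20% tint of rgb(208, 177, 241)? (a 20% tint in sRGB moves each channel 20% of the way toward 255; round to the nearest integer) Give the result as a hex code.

#D9C1F4

Per channel, c → c + 0.2(255 − c):
  R: 208 + 0.2×(255−208) = 208 + 9.4 = 217.4 → 217
  G: 177 + 0.2×(255−177) = 177 + 15.6 = 192.6 → 193
  B: 241 + 2.8 = 243.8 → 244
rgb(217, 193, 244) = #D9C1F4.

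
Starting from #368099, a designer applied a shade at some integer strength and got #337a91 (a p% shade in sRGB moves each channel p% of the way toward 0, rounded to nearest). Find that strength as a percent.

#368099 is rgb(54, 128, 153); #337a91 is rgb(51, 122, 145).
On the B channel (widest range): 145 ≈ 153 + (p/100)(0 − 153), so p ≈ 100×(145 − 153)/(0 − 153) = -800/-153 = 5.23.
p = 5 reproduces all three channels after rounding.

5%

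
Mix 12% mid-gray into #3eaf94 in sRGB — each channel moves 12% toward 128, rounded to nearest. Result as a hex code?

#46a992

#3eaf94 is rgb(62, 175, 148).
A 12% tone moves each channel 12% toward 128:
  R: 62 + 0.12×(128−62) = 62 + 7.92 = 69.92 → 70
  G: 175 + 0.12×(128−175) = 175 − 5.64 = 169.36 → 169
  B: 148 + 0.12×(128−148) = 148 − 2.4 = 145.6 → 146
rgb(70, 169, 146) = #46a992.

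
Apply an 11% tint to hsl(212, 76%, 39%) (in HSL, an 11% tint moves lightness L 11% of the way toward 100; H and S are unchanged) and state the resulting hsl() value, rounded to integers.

hsl(212, 76%, 46%)

L moves 11% from 39 toward 100: 39 + 6.71 = 45.71 → 46.
H and S are unchanged.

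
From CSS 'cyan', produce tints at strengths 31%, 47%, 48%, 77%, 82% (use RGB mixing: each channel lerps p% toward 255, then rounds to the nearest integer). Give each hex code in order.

#4FFFFF, #78FFFF, #7AFFFF, #C4FFFF, #D1FFFF

CSS cyan is rgb(0, 255, 255).
31%: (0 + 79.05 = 79.05→79, 255→255, 255→255) → #4FFFFF
47%: (0 + 119.85 = 119.85→120, 255→255, 255→255) → #78FFFF
48%: (0 + 122.4 = 122.4→122, 255→255, 255→255) → #7AFFFF
77%: (0 + 196.35 = 196.35→196, 255→255, 255→255) → #C4FFFF
82%: (0 + 209.1 = 209.1→209, 255→255, 255→255) → #D1FFFF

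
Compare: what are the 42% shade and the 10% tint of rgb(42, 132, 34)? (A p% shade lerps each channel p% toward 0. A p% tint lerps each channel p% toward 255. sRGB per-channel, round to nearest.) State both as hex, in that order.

#184D14, #3F9038

42% shade:
  R: 42 + 0.42×(0−42) = 42 − 17.64 = 24.36 → 24
  G: 132 + 0.42×(0−132) = 132 − 55.44 = 76.56 → 77
  B: 34 − 14.28 = 19.72 → 20
  → #184D14
10% tint:
  R: 42 + 0.1×(255−42) = 42 + 21.3 = 63.3 → 63
  G: 132 + 12.3 = 144.3 → 144
  B: 34 + 0.1×(255−34) = 34 + 22.1 = 56.1 → 56
  → #3F9038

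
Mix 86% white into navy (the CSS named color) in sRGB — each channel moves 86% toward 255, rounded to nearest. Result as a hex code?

CSS navy is rgb(0, 0, 128).
An 86% tint moves each channel 86% toward 255:
  R: 0 + 219.3 = 219.3 → 219
  G: 0 + 0.86×(255−0) = 0 + 219.3 = 219.3 → 219
  B: 128 + 0.86×(255−128) = 128 + 109.22 = 237.22 → 237
rgb(219, 219, 237) = #DBDBED.

#DBDBED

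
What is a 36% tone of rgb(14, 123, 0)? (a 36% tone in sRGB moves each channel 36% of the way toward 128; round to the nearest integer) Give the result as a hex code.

#377D2E

Lerp each channel 36% toward 128:
  R: 14 + 0.36×(128−14) = 14 + 41.04 = 55.04 → 55
  G: 123 + 0.36×(128−123) = 123 + 1.8 = 124.8 → 125
  B: 0 + 0.36×(128−0) = 0 + 46.08 = 46.08 → 46
rgb(55, 125, 46) = #377D2E.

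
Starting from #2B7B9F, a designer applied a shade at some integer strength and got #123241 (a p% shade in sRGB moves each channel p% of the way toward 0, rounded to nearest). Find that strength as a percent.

59%

#2B7B9F is rgb(43, 123, 159); #123241 is rgb(18, 50, 65).
On the B channel (widest range): 65 ≈ 159 + (p/100)(0 − 159), so p ≈ 100×(65 − 159)/(0 − 159) = -9400/-159 = 59.12.
p = 59 reproduces all three channels after rounding.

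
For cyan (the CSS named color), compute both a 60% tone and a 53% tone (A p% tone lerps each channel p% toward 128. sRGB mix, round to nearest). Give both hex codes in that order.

#4db3b3, #44bcbc

CSS cyan is rgb(0, 255, 255).
60% tone:
  R: 0 + 0.6×(128−0) = 0 + 76.8 = 76.8 → 77
  G: 255 − 76.2 = 178.8 → 179
  B: 255 + 0.6×(128−255) = 255 − 76.2 = 178.8 → 179
  → #4db3b3
53% tone:
  R: 0 + 0.53×(128−0) = 0 + 67.84 = 67.84 → 68
  G: 255 + 0.53×(128−255) = 255 − 67.31 = 187.69 → 188
  B: 255 + 0.53×(128−255) = 255 − 67.31 = 187.69 → 188
  → #44bcbc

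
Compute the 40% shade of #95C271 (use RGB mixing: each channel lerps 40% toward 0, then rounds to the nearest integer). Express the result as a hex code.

#95C271 is rgb(149, 194, 113).
A 40% shade moves each channel 40% toward 0:
  R: 149 − 59.6 = 89.4 → 89
  G: 194 + 0.4×(0−194) = 194 − 77.6 = 116.4 → 116
  B: 113 − 45.2 = 67.8 → 68
rgb(89, 116, 68) = #597444.

#597444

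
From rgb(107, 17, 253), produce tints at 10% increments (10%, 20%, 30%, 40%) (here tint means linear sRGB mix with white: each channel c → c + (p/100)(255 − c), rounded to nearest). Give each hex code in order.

10%: (107 + 14.8 = 121.8→122, 17 + 23.8 = 40.8→41, 253→253) → #7a29fd
20%: (107 + 29.6 = 136.6→137, 17 + 47.6 = 64.6→65, 253→253) → #8941fd
30%: (107 + 44.4 = 151.4→151, 17 + 71.4 = 88.4→88, 253 + 0.6 = 253.6→254) → #9758fe
40%: (107 + 59.2 = 166.2→166, 17 + 95.2 = 112.2→112, 253 + 0.8 = 253.8→254) → #a670fe

#7a29fd, #8941fd, #9758fe, #a670fe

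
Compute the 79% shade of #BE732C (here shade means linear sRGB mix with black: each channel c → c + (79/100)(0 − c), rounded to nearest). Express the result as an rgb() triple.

rgb(40, 24, 9)

#BE732C is rgb(190, 115, 44).
Per channel, c → c + 0.79(0 − c):
  R: 190 − 150.1 = 39.9 → 40
  G: 115 + 0.79×(0−115) = 115 − 90.85 = 24.15 → 24
  B: 44 − 34.76 = 9.24 → 9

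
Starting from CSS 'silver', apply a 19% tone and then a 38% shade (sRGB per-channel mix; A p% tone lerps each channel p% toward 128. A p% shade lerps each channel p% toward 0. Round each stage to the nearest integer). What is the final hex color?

#707070

CSS silver is rgb(192, 192, 192).
A 19% tone moves each channel 19% toward 128:
  R: 192 + 0.19×(128−192) = 192 − 12.16 = 179.84 → 180
  G: 192 − 12.16 = 179.84 → 180
  B: 192 + 0.19×(128−192) = 192 − 12.16 = 179.84 → 180
After the tone: rgb(180, 180, 180) = #B4B4B4.
Lerp each channel 38% toward 0:
  R: 180 + 0.38×(0−180) = 180 − 68.4 = 111.6 → 112
  G: 180 + 0.38×(0−180) = 180 − 68.4 = 111.6 → 112
  B: 180 + 0.38×(0−180) = 180 − 68.4 = 111.6 → 112
rgb(112, 112, 112) = #707070.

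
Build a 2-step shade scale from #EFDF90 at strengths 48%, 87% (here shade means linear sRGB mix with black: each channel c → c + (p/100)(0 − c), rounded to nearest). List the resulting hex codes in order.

#7C744B, #1F1D13

#EFDF90 is rgb(239, 223, 144).
48%: (239 − 114.72 = 124.28→124, 223 − 107.04 = 115.96→116, 144 − 69.12 = 74.88→75) → #7C744B
87%: (239 − 207.93 = 31.07→31, 223 − 194.01 = 28.99→29, 144 − 125.28 = 18.72→19) → #1F1D13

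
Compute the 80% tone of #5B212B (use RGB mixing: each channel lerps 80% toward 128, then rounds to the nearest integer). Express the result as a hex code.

#5B212B is rgb(91, 33, 43).
An 80% tone moves each channel 80% toward 128:
  R: 91 + 0.8×(128−91) = 91 + 29.6 = 120.6 → 121
  G: 33 + 76 = 109 → 109
  B: 43 + 0.8×(128−43) = 43 + 68 = 111 → 111
rgb(121, 109, 111) = #796D6F.

#796D6F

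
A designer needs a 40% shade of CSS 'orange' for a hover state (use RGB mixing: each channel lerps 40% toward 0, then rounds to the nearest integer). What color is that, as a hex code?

#996300

CSS orange is rgb(255, 165, 0).
A 40% shade moves each channel 40% toward 0:
  R: 255 − 102 = 153 → 153
  G: 165 + 0.4×(0−165) = 165 − 66 = 99 → 99
  B: 0 + 0.4×(0−0) = 0 + 0 = 0 → 0
rgb(153, 99, 0) = #996300.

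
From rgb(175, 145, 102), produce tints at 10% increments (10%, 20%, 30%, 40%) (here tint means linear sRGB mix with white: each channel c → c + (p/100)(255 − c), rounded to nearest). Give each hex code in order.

10%: (175 + 8 = 183→183, 145 + 11 = 156→156, 102 + 15.3 = 117.3→117) → #b79c75
20%: (175 + 16 = 191→191, 145 + 22 = 167→167, 102 + 30.6 = 132.6→133) → #bfa785
30%: (175 + 24 = 199→199, 145 + 33 = 178→178, 102 + 45.9 = 147.9→148) → #c7b294
40%: (175 + 32 = 207→207, 145 + 44 = 189→189, 102 + 61.2 = 163.2→163) → #cfbda3

#b79c75, #bfa785, #c7b294, #cfbda3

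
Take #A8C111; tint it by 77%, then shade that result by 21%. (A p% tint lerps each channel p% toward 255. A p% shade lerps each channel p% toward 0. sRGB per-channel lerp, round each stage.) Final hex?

#BABE9E

#A8C111 is rgb(168, 193, 17).
Per channel, c → c + 0.77(255 − c):
  R: 168 + 66.99 = 234.99 → 235
  G: 193 + 0.77×(255−193) = 193 + 47.74 = 240.74 → 241
  B: 17 + 0.77×(255−17) = 17 + 183.26 = 200.26 → 200
After the tint: rgb(235, 241, 200) = #EBF1C8.
Per channel, c → c + 0.21(0 − c):
  R: 235 + 0.21×(0−235) = 235 − 49.35 = 185.65 → 186
  G: 241 + 0.21×(0−241) = 241 − 50.61 = 190.39 → 190
  B: 200 − 42 = 158 → 158
rgb(186, 190, 158) = #BABE9E.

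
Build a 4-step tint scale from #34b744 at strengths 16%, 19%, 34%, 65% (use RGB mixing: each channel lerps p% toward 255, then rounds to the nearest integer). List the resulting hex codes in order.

#54c362, #5bc568, #79cf84, #b8e6be

#34b744 is rgb(52, 183, 68).
16%: (52 + 32.48 = 84.48→84, 183 + 11.52 = 194.52→195, 68 + 29.92 = 97.92→98) → #54c362
19%: (52 + 38.57 = 90.57→91, 183 + 13.68 = 196.68→197, 68 + 35.53 = 103.53→104) → #5bc568
34%: (52 + 69.02 = 121.02→121, 183 + 24.48 = 207.48→207, 68 + 63.58 = 131.58→132) → #79cf84
65%: (52 + 131.95 = 183.95→184, 183 + 46.8 = 229.8→230, 68 + 121.55 = 189.55→190) → #b8e6be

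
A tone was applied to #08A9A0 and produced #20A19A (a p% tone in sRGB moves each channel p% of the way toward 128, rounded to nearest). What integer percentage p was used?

20%

#08A9A0 is rgb(8, 169, 160); #20A19A is rgb(32, 161, 154).
On the R channel (widest range): 32 ≈ 8 + (p/100)(128 − 8), so p ≈ 100×(32 − 8)/(128 − 8) = 2400/120 = 20.00.
p = 20 reproduces all three channels after rounding.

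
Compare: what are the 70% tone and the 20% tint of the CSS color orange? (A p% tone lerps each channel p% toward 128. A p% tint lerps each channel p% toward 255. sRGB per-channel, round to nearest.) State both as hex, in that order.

#a68b5a, #ffb733

CSS orange is rgb(255, 165, 0).
70% tone:
  R: 255 − 88.9 = 166.1 → 166
  G: 165 + 0.7×(128−165) = 165 − 25.9 = 139.1 → 139
  B: 0 + 89.6 = 89.6 → 90
  → #a68b5a
20% tint:
  R: 255 + 0 = 255 → 255
  G: 165 + 0.2×(255−165) = 165 + 18 = 183 → 183
  B: 0 + 0.2×(255−0) = 0 + 51 = 51 → 51
  → #ffb733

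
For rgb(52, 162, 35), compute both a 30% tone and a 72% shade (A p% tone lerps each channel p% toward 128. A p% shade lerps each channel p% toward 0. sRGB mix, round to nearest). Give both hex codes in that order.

30% tone:
  R: 52 + 0.3×(128−52) = 52 + 22.8 = 74.8 → 75
  G: 162 + 0.3×(128−162) = 162 − 10.2 = 151.8 → 152
  B: 35 + 27.9 = 62.9 → 63
  → #4B983F
72% shade:
  R: 52 + 0.72×(0−52) = 52 − 37.44 = 14.56 → 15
  G: 162 − 116.64 = 45.36 → 45
  B: 35 − 25.2 = 9.8 → 10
  → #0F2D0A

#4B983F, #0F2D0A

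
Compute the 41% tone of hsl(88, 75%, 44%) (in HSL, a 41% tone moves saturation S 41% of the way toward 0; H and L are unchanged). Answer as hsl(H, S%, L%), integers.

S moves 41% from 75 toward 0: 75 − 30.75 = 44.25 → 44.
H and L are unchanged.

hsl(88, 44%, 44%)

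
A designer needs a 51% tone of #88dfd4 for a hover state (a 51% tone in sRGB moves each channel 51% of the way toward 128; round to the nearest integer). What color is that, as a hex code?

#88dfd4 is rgb(136, 223, 212).
Lerp each channel 51% toward 128:
  R: 136 − 4.08 = 131.92 → 132
  G: 223 + 0.51×(128−223) = 223 − 48.45 = 174.55 → 175
  B: 212 − 42.84 = 169.16 → 169
rgb(132, 175, 169) = #84afa9.

#84afa9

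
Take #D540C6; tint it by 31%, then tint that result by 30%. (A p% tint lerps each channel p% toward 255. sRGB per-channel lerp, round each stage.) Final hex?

#EBA3E4

#D540C6 is rgb(213, 64, 198).
Lerp each channel 31% toward 255:
  R: 213 + 0.31×(255−213) = 213 + 13.02 = 226.02 → 226
  G: 64 + 59.21 = 123.21 → 123
  B: 198 + 0.31×(255−198) = 198 + 17.67 = 215.67 → 216
After the tint: rgb(226, 123, 216) = #E27BD8.
Lerp each channel 30% toward 255:
  R: 226 + 0.3×(255−226) = 226 + 8.7 = 234.7 → 235
  G: 123 + 0.3×(255−123) = 123 + 39.6 = 162.6 → 163
  B: 216 + 0.3×(255−216) = 216 + 11.7 = 227.7 → 228
rgb(235, 163, 228) = #EBA3E4.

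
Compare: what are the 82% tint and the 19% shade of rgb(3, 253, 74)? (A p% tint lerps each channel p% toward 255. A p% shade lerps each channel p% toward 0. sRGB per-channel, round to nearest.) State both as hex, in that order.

#D2FFDE, #02CD3C

82% tint:
  R: 3 + 0.82×(255−3) = 3 + 206.64 = 209.64 → 210
  G: 253 + 1.64 = 254.64 → 255
  B: 74 + 0.82×(255−74) = 74 + 148.42 = 222.42 → 222
  → #D2FFDE
19% shade:
  R: 3 + 0.19×(0−3) = 3 − 0.57 = 2.43 → 2
  G: 253 − 48.07 = 204.93 → 205
  B: 74 − 14.06 = 59.94 → 60
  → #02CD3C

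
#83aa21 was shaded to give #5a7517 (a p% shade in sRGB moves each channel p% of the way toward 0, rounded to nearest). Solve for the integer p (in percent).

31%

#83aa21 is rgb(131, 170, 33); #5a7517 is rgb(90, 117, 23).
On the G channel (widest range): 117 ≈ 170 + (p/100)(0 − 170), so p ≈ 100×(117 − 170)/(0 − 170) = -5300/-170 = 31.18.
p = 31 reproduces all three channels after rounding.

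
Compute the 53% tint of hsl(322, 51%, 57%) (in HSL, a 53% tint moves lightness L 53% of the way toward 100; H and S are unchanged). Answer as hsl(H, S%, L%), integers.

hsl(322, 51%, 80%)

L moves 53% from 57 toward 100: 57 + 22.79 = 79.79 → 80.
H and S are unchanged.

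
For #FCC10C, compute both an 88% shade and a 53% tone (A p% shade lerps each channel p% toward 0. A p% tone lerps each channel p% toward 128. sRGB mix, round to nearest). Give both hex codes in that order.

#FCC10C is rgb(252, 193, 12).
88% shade:
  R: 252 − 221.76 = 30.24 → 30
  G: 193 − 169.84 = 23.16 → 23
  B: 12 − 10.56 = 1.44 → 1
  → #1E1701
53% tone:
  R: 252 + 0.53×(128−252) = 252 − 65.72 = 186.28 → 186
  G: 193 + 0.53×(128−193) = 193 − 34.45 = 158.55 → 159
  B: 12 + 0.53×(128−12) = 12 + 61.48 = 73.48 → 73
  → #BA9F49

#1E1701, #BA9F49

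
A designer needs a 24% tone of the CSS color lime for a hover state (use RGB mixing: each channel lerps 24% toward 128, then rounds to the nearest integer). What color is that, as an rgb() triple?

CSS lime is rgb(0, 255, 0).
Lerp each channel 24% toward 128:
  R: 0 + 0.24×(128−0) = 0 + 30.72 = 30.72 → 31
  G: 255 + 0.24×(128−255) = 255 − 30.48 = 224.52 → 225
  B: 0 + 0.24×(128−0) = 0 + 30.72 = 30.72 → 31

rgb(31, 225, 31)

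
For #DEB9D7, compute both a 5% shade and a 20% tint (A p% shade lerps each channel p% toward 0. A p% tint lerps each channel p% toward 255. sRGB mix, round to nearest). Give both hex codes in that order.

#DEB9D7 is rgb(222, 185, 215).
5% shade:
  R: 222 + 0.05×(0−222) = 222 − 11.1 = 210.9 → 211
  G: 185 − 9.25 = 175.75 → 176
  B: 215 + 0.05×(0−215) = 215 − 10.75 = 204.25 → 204
  → #D3B0CC
20% tint:
  R: 222 + 0.2×(255−222) = 222 + 6.6 = 228.6 → 229
  G: 185 + 14 = 199 → 199
  B: 215 + 0.2×(255−215) = 215 + 8 = 223 → 223
  → #E5C7DF

#D3B0CC, #E5C7DF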